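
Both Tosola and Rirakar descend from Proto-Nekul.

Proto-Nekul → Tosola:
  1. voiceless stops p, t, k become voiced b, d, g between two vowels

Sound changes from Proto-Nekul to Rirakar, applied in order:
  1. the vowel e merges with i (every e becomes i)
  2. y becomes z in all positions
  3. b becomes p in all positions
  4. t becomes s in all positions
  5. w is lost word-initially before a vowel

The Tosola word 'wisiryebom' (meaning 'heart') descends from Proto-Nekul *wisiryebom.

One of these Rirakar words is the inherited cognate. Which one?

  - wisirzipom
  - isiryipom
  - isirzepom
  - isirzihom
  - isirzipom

isirzipom

Rirakar: start from *wisiryebom.
  rule 1 (vowel merger): wisiryebom → wisiryibom
  rule 2 (unconditioned shift): wisiryibom → wisirzibom
  rule 3 (unconditioned shift): wisirzibom → wisirzipom
  rule 4: no change — wisirzipom
  rule 5 (glide loss): wisirzipom → isirzipom
  ⇒ Rirakar isirzipom
Among the options, 'isirzipom' alone shows every Rirakar change applied in order.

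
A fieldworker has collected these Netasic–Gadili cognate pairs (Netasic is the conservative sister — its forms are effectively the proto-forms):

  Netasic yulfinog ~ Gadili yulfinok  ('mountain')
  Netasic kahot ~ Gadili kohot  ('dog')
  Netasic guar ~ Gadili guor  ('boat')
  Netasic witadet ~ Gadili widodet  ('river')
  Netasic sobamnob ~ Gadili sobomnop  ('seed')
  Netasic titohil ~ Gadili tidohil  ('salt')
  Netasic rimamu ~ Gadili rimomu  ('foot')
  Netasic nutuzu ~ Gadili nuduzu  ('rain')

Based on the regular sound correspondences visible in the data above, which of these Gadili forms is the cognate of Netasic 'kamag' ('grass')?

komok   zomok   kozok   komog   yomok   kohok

sobamnob ~ sobomnop, rimamu ~ rimomu — Netasic a corresponds to Gadili o after a consonant, before a nasal.
kahot ~ kohot, witadet ~ widodet — Netasic a corresponds to Gadili o after a consonant, before a consonant other than r, m, n, p, b, f, v.
yulfinog ~ yulfinok — Netasic g corresponds to Gadili k word-finally.
Applying these to Netasic 'kamag':
  kamag → komag   (a→o after a consonant, before a nasal)
  komag → komog   (a→o after a consonant, before a consonant other than r, m, n, p, b, f, v)
  komog → komok   (g→k word-finally)
So the Gadili cognate is 'komok'.

komok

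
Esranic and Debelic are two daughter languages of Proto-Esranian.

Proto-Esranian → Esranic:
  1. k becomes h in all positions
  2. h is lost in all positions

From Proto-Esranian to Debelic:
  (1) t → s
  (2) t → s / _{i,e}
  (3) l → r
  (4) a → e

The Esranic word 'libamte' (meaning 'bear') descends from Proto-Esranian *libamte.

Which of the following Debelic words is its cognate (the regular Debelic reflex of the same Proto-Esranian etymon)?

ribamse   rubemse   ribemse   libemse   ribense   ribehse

Debelic: *libamte
  libamte → libamse   [unconditioned shift]
  libamse (rule 2 does not apply)
  libamse → ribamse   [unconditioned shift]
  ribamse → ribemse   [vowel merger]
  giving Debelic ribemse.

ribemse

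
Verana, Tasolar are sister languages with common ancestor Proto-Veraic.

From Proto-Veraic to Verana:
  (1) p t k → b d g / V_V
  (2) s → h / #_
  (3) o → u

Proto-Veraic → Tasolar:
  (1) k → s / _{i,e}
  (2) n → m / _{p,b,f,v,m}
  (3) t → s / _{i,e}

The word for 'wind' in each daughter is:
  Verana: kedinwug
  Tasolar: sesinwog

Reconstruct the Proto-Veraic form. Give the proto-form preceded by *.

Position 7: Verana has u, Tasolar has o. Tasolar preserves o here (none of its changes turn any other segment into o), so the proto-segment is *o.
Position 3: Verana has d, Tasolar has s. Taking the neighbouring segments as reconstructed: Verana d could go back to *t or *d; Tasolar s could go back to *t or *k or *s — the one source consistent with every daughter is *t.
Position 1: Verana has k, Tasolar has s. Verana preserves k here (none of its changes turn any other segment into k), so the proto-segment is *k.
Verify the candidate proto-form against each daughter:
Verana: start from *ketinwog.
  rule 1 (intervocalic voicing): ketinwog → kedinwog
  rule 2: no change — kedinwog
  rule 3 (vowel merger): kedinwog → kedinwug
  ⇒ Verana kedinwug
Tasolar: *ketinwog > setinwog > sesinwog  (by palatalisation, palatalisation)
*ketinwog is the unique common source.

*ketinwog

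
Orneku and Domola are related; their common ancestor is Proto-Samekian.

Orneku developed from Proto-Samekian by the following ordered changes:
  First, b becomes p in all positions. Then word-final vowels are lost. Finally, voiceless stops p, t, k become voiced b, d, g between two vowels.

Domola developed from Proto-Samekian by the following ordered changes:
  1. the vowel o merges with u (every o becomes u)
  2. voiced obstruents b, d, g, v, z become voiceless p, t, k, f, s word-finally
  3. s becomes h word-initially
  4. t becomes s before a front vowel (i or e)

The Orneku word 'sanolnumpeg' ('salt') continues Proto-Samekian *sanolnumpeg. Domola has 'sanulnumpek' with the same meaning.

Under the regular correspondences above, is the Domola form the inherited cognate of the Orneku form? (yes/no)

no

Derive the expected Domola reflex of *sanolnumpeg:
Domola: *sanolnumpeg
  sanolnumpeg → sanulnumpeg   [vowel merger]
  sanulnumpeg → sanulnumpek   [final devoicing]
  sanulnumpek → hanulnumpek   [debuccalisation]
  hanulnumpek (rule 4 does not apply)
  giving Domola hanulnumpek.
The regular Domola reflex would be 'hanulnumpek', but the attested form is 'sanulnumpek'. The correspondence is irregular, so they are not cognates (the Domola form has a different source).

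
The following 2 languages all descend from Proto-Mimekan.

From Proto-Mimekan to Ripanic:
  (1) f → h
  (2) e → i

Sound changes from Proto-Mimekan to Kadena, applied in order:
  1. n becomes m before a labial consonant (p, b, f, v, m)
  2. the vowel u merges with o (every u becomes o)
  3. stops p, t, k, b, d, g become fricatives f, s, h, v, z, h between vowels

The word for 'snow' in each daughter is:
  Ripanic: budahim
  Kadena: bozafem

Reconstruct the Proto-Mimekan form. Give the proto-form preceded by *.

*budafem

Position 3: Ripanic has d, Kadena has z. Ripanic preserves d here (none of its changes turn any other segment into d), so the proto-segment is *d.
Position 5: Ripanic has h, Kadena has f. Taking the neighbouring segments as reconstructed: Ripanic h could go back to *f or *h; Kadena f could go back to *p or *f — the one source consistent with every daughter is *f.
This points to *budafem. Verify forward in each daughter:
Ripanic: *budafem
  budafem → budahem   [unconditioned shift]
  budahem → budahim   [vowel merger]
  giving Ripanic budahim.
Kadena: *budafem
  budafem (rule 1 does not apply)
  budafem → bodafem   [vowel merger]
  bodafem → bozafem   [intervocalic lenition]
  giving Kadena bozafem.
No other proto-form is consistent with every reflex, so the reconstruction is *budafem.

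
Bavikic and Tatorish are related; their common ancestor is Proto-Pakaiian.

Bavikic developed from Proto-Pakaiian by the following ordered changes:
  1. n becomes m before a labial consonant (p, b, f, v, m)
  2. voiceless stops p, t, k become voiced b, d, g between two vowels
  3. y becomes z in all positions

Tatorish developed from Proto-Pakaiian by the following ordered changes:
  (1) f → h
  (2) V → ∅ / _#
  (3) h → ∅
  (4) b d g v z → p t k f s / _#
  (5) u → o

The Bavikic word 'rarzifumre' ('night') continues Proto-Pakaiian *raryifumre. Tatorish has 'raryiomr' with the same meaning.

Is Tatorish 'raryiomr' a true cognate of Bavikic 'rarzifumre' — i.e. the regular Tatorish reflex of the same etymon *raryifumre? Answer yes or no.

yes

Derive the expected Tatorish reflex of *raryifumre:
Tatorish: *raryifumre
  raryifumre → raryihumre   [unconditioned shift]
  raryihumre → raryihumr   [apocope]
  raryihumr → raryiumr   [h-loss]
  raryiumr (rule 4 does not apply)
  raryiumr → raryiomr   [vowel merger]
  giving Tatorish raryiomr.
Tatorish 'raryiomr' matches the regular reflex exactly, so the pair is cognate.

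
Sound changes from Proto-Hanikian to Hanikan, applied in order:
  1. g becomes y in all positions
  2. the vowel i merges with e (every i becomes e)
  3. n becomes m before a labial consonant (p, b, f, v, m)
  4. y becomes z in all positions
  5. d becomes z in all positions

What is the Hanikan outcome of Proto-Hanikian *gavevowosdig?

Hanikan: *gavevowosdig > yavevowosdiy > yavevowosdey > zavevowosdez > zavevowoszez  (by unconditioned shift, vowel merger, unconditioned shift, unconditioned shift)

zavevowoszez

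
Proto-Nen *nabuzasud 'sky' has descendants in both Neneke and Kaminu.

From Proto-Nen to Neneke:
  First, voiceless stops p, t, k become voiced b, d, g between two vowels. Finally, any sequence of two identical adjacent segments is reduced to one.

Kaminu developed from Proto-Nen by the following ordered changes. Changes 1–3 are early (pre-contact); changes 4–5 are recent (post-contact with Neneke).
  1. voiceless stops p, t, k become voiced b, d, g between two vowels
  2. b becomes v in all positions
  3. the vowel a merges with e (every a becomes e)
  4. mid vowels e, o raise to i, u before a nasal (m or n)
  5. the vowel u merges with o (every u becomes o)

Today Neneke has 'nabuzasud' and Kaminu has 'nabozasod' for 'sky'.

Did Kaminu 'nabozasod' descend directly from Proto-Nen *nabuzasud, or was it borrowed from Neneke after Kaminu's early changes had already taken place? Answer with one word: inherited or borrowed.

If inherited, *nabuzasud would pass through all of Kaminu's changes:
Kaminu: start from *nabuzasud.
  rule 1: no change — nabuzasud
  rule 2 (unconditioned shift): nabuzasud → navuzasud
  rule 3 (vowel merger): navuzasud → nevuzesud
  rule 4: no change — nevuzesud
  rule 5 (vowel merger): nevuzesud → nevozesod
  ⇒ Kaminu nevozesod
If borrowed from Neneke 'nabuzasud' after the early changes, it would undergo only the recent ones:
  rule 4 (pre-nasal raising): no change (nabuzasud)
  rule 5 (vowel merger): nabuzasud → nabozasod
  ⇒ as a loan: nabozasod
Kaminu 'nabozasod' matches the loan outcome 'nabozasod', not the inherited 'nevozesod' — it skipped the early Kaminu changes, so it was borrowed from Neneke.

borrowed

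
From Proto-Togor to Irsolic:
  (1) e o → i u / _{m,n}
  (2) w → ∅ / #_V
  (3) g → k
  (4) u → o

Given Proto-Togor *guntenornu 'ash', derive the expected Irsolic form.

kontinorno

Irsolic: *guntenornu > guntinornu > kuntinornu > kontinorno  (by pre-nasal raising, unconditioned shift, vowel merger)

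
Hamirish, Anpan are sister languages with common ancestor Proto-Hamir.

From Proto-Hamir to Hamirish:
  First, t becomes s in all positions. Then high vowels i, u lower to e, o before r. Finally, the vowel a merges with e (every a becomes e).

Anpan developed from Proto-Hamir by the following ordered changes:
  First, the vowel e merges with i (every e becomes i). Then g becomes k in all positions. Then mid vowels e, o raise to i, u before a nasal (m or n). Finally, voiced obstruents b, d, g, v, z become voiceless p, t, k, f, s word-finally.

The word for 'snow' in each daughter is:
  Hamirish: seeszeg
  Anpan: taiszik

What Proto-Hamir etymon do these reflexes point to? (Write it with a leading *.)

Position 1: Hamirish has s, Anpan has t. Taking the neighbouring segments as reconstructed: Hamirish s could go back to *t or *s; Anpan t can only go back to *t — the one source consistent with every daughter is *t.
Position 2: Hamirish has e, Anpan has a. Anpan preserves a here (none of its changes turn any other segment into a), so the proto-segment is *a.
Position 7: Hamirish has g, Anpan has k. Hamirish preserves g here (none of its changes turn any other segment into g), so the proto-segment is *g.
Verify the candidate proto-form against each daughter:
Hamirish: start from *taeszeg.
  rule 1 (unconditioned shift): taeszeg → saeszeg
  rule 2: no change — saeszeg
  rule 3 (vowel merger): saeszeg → seeszeg
  ⇒ Hamirish seeszeg
Anpan: *taeszeg > taiszig > taiszik  (by vowel merger, unconditioned shift)
Only *taeszeg yields all of Hamirish seeszeg, Anpan taiszik.

*taeszeg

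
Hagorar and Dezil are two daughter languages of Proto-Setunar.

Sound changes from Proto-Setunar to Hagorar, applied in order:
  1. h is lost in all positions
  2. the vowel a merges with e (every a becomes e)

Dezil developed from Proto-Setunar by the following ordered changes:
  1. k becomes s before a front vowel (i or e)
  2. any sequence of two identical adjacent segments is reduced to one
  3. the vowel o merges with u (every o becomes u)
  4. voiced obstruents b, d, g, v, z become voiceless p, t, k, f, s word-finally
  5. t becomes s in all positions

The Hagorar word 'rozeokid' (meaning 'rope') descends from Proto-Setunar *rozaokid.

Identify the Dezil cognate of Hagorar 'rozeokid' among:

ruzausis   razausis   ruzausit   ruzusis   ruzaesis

ruzausis

Dezil: *rozaokid
  rozaokid → rozaosid   [palatalisation]
  rozaosid (rule 2 does not apply)
  rozaosid → ruzausid   [vowel merger]
  ruzausid → ruzausit   [final devoicing]
  ruzausit → ruzausis   [unconditioned shift]
  giving Dezil ruzausis.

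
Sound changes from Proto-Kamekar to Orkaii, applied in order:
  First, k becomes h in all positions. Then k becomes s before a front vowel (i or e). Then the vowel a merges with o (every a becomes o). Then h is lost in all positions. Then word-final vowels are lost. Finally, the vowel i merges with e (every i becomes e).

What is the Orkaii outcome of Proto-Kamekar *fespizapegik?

fespezopeg

Orkaii: *fespizapegik
  fespizapegik → fespizapegih   [unconditioned shift]
  fespizapegih (rule 2 does not apply)
  fespizapegih → fespizopegih   [vowel merger]
  fespizopegih → fespizopegi   [h-loss]
  fespizopegi → fespizopeg   [apocope]
  fespizopeg → fespezopeg   [vowel merger]
  giving Orkaii fespezopeg.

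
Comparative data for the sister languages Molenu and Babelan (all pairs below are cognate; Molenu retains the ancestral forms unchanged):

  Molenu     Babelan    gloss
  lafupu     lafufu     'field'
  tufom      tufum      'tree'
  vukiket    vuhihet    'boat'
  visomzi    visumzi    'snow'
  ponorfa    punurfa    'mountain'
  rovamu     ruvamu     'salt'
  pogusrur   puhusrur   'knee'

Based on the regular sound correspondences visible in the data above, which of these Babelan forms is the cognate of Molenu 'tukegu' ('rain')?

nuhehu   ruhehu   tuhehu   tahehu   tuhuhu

tuhehu

vukiket ~ vuhihet — Molenu k corresponds to Babelan h between vowels (before a front vowel).
pogusrur ~ puhusrur — Molenu g corresponds to Babelan h between vowels (before a back vowel).
Applying these to Molenu 'tukegu':
  tukegu → tuhegu   (k→h between vowels (before a front vowel))
  tuhegu → tuhehu   (g→h between vowels (before a back vowel))
So the Babelan cognate is 'tuhehu'.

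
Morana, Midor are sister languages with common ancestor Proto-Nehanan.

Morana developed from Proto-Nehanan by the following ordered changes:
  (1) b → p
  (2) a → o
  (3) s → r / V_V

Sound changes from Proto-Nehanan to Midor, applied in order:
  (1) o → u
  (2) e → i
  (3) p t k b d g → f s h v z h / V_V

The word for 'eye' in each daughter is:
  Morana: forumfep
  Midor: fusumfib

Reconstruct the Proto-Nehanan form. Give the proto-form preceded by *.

Position 2: Morana has o, Midor has u. Taking the neighbouring segments as reconstructed: Morana o could go back to *a or *o; Midor u could go back to *o or *u — the one source consistent with every daughter is *o.
Position 8: Morana has p, Midor has b. Midor preserves b here (none of its changes turn any other segment into b), so the proto-segment is *b.
Continuing position by position gives *fosumfeb; check it forward:
Morana: *fosumfeb
  fosumfeb → fosumfep   [unconditioned shift]
  fosumfep (rule 2 does not apply)
  fosumfep → forumfep   [rhotacism]
  giving Morana forumfep.
Midor: start from *fosumfeb.
  rule 1 (vowel merger): fosumfeb → fusumfeb
  rule 2 (vowel merger): fusumfeb → fusumfib
  rule 3: no change — fusumfib
  ⇒ Midor fusumfib
*fosumfeb is the unique common source.

*fosumfeb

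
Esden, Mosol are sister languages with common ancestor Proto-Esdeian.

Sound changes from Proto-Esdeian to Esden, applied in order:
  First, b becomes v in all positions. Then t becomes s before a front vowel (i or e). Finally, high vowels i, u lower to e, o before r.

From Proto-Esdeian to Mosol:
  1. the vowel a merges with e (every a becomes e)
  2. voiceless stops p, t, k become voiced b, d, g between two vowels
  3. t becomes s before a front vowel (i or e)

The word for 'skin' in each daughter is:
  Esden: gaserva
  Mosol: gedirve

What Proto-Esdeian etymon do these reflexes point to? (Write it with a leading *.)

Position 7: Esden has a, Mosol has e. Esden preserves a here (none of its changes turn any other segment into a), so the proto-segment is *a.
Position 3: Esden has s, Mosol has d. Taking the neighbouring segments as reconstructed: Esden s could go back to *t or *s; Mosol d could go back to *t or *d — the one source consistent with every daughter is *t.
Position 4: Esden has e, Mosol has i. Mosol preserves i here (none of its changes turn any other segment into i), so the proto-segment is *i.
Verify the candidate proto-form against each daughter:
Esden: *gatirva
  gatirva (rule 1 does not apply)
  gatirva → gasirva   [palatalisation]
  gasirva → gaserva   [pre-rhotic lowering]
  giving Esden gaserva.
Mosol: start from *gatirva.
  rule 1 (vowel merger): gatirva → getirve
  rule 2 (intervocalic voicing): getirve → gedirve
  rule 3: no change — gedirve
  ⇒ Mosol gedirve
No other proto-form is consistent with every reflex, so the reconstruction is *gatirva.

*gatirva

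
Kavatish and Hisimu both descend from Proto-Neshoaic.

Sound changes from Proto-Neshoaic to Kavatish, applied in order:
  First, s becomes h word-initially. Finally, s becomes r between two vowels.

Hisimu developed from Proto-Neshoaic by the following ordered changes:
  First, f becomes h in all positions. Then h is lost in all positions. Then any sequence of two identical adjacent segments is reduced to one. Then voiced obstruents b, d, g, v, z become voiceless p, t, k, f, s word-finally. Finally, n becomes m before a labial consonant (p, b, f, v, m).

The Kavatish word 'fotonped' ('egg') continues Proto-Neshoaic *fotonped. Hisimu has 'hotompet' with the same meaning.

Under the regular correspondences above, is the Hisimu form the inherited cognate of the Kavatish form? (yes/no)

Derive the expected Hisimu reflex of *fotonped:
Hisimu: *fotonped
  fotonped → hotonped   [unconditioned shift]
  hotonped → otonped   [h-loss]
  otonped (rule 3 does not apply)
  otonped → otonpet   [final devoicing]
  otonpet → otompet   [nasal place assimilation]
  giving Hisimu otompet.
The regular Hisimu reflex would be 'otompet', but the attested form is 'hotompet'. The correspondence is irregular, so they are not cognates (the Hisimu form has a different source).

no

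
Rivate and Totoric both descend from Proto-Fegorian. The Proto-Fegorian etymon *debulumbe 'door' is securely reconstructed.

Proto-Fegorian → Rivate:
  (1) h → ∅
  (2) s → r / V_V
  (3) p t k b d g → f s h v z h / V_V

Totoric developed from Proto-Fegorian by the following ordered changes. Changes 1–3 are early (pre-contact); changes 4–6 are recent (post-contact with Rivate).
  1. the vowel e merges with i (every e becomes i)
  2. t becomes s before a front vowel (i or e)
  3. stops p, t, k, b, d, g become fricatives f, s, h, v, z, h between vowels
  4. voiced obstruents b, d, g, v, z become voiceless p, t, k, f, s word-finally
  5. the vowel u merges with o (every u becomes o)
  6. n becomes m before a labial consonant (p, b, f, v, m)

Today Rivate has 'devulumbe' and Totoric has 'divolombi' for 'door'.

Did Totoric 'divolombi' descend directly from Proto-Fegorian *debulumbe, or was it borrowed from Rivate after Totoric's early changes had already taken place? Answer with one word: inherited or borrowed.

If inherited, *debulumbe would pass through all of Totoric's changes:
Totoric: *debulumbe
  debulumbe → dibulumbi   [vowel merger]
  dibulumbi (rule 2 does not apply)
  dibulumbi → divulumbi   [intervocalic lenition]
  divulumbi (rule 4 does not apply)
  divulumbi → divolombi   [vowel merger]
  divolombi (rule 6 does not apply)
  giving Totoric divolombi.
If borrowed from Rivate 'devulumbe' after the early changes, it would undergo only the recent ones:
  rule 4 (final devoicing): no change (devulumbe)
  rule 5 (vowel merger): devulumbe → devolombe
  rule 6 (nasal place assimilation): no change (devolombe)
  ⇒ as a loan: devolombe
Totoric 'divolombi' matches the inherited outcome exactly, so it is an inherited cognate, not a loan.

inherited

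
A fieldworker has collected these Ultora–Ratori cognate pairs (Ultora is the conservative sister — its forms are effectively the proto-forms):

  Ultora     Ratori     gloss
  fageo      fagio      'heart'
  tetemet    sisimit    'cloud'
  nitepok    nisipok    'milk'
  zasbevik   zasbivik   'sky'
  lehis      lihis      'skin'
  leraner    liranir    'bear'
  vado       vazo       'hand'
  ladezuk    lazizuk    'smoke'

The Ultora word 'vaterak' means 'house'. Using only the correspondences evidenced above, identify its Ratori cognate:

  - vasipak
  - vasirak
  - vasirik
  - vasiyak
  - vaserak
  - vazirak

tetemet ~ sisimit, nitepok ~ nisipok — Ultora t corresponds to Ratori s between vowels (before a front vowel).
leraner ~ liranir — Ultora e corresponds to Ratori i after a consonant, before r.
Applying these to Ultora 'vaterak':
  vaterak → vaserak   (t→s between vowels (before a front vowel))
  vaserak → vasirak   (e→i after a consonant, before r)
So the Ratori cognate is 'vasirak'.

vasirak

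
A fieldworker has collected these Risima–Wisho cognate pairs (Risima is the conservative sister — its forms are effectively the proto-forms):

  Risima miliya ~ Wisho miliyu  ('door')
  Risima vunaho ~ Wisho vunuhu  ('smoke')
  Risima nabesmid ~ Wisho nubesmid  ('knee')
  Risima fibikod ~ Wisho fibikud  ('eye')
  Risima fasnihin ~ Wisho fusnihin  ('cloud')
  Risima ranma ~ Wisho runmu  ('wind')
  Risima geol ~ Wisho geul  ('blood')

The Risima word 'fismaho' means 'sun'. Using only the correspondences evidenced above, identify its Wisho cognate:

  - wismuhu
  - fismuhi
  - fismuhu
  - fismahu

fismuhu

vunaho ~ vunuhu, fasnihin ~ fusnihin — Risima a corresponds to Wisho u after a consonant, before a consonant other than r, m, n, p, b, f, v.
vunaho ~ vunuhu — Risima o corresponds to Wisho u word-finally.
Applying these to Risima 'fismaho':
  fismaho → fismuho   (a→u after a consonant, before a consonant other than r, m, n, p, b, f, v)
  fismuho → fismuhu   (o→u word-finally)
So the Wisho cognate is 'fismuhu'.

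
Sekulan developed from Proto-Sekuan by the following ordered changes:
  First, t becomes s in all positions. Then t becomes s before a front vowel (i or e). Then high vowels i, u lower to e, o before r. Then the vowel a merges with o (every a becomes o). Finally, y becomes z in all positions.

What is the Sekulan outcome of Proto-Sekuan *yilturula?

zilsorulo

Sekulan: *yilturula > yilsurula > yilsorula > yilsorulo > zilsorulo  (by unconditioned shift, pre-rhotic lowering, vowel merger, unconditioned shift)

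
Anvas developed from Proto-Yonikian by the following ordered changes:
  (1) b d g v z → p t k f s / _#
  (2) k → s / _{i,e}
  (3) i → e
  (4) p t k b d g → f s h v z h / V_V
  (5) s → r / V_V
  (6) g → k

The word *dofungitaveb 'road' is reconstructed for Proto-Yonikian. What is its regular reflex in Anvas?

Anvas: *dofungitaveb > dofungitavep > dofungetavep > dofungesavep > dofungeravep > dofunkeravep  (by final devoicing, vowel merger, intervocalic lenition, rhotacism, unconditioned shift)

dofunkeravep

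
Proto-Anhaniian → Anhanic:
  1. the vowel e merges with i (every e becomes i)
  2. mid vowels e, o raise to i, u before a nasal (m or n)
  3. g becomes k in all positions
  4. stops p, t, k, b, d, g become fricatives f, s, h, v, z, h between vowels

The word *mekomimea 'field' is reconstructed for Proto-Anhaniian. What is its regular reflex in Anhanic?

mihumimia

Anhanic: start from *mekomimea.
  rule 1 (vowel merger): mekomimea → mikomimia
  rule 2 (pre-nasal raising): mikomimia → mikumimia
  rule 3: no change — mikumimia
  rule 4 (intervocalic lenition): mikumimia → mihumimia
  ⇒ Anhanic mihumimia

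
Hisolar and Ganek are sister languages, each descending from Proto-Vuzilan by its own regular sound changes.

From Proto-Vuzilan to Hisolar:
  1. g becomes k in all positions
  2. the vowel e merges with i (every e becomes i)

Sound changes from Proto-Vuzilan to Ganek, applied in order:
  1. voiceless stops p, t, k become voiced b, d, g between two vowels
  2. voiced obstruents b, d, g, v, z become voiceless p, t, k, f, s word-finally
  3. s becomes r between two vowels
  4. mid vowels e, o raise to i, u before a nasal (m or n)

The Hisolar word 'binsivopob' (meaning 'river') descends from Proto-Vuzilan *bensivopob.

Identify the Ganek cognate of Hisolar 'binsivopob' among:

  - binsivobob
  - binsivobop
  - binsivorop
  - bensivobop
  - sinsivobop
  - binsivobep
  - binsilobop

binsivobop

Ganek: start from *bensivopob.
  rule 1 (intervocalic voicing): bensivopob → bensivobob
  rule 2 (final devoicing): bensivobob → bensivobop
  rule 3: no change — bensivobop
  rule 4 (pre-nasal raising): bensivobop → binsivobop
  ⇒ Ganek binsivobop
Among the options, 'binsivobop' alone shows every Ganek change applied in order.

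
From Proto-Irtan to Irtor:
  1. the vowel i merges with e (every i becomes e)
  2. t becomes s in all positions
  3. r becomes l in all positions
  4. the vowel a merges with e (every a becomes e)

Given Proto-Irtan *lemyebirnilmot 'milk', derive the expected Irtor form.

Irtor: start from *lemyebirnilmot.
  rule 1 (vowel merger): lemyebirnilmot → lemyebernelmot
  rule 2 (unconditioned shift): lemyebernelmot → lemyebernelmos
  rule 3 (unconditioned shift): lemyebernelmos → lemyebelnelmos
  rule 4: no change — lemyebelnelmos
  ⇒ Irtor lemyebelnelmos

lemyebelnelmos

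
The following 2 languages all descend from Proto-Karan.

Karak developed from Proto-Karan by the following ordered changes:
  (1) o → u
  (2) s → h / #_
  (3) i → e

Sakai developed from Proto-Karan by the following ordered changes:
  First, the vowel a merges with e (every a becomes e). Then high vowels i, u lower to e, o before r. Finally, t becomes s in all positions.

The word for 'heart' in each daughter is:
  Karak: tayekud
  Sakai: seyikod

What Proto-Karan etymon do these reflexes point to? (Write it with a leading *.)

*tayikod

Position 6: Karak has u, Sakai has o. Taking the neighbouring segments as reconstructed: Karak u could go back to *o or *u; Sakai o can only go back to *o — the one source consistent with every daughter is *o.
Position 4: Karak has e, Sakai has i. Sakai preserves i here (none of its changes turn any other segment into i), so the proto-segment is *i.
Position 2: Karak has a, Sakai has e. Karak preserves a here (none of its changes turn any other segment into a), so the proto-segment is *a.
Verify the candidate proto-form against each daughter:
Karak: *tayikod > tayikud > tayekud  (by vowel merger, vowel merger)
Sakai: *tayikod > teyikod > seyikod  (by vowel merger, unconditioned shift)
*tayikod is the unique common source.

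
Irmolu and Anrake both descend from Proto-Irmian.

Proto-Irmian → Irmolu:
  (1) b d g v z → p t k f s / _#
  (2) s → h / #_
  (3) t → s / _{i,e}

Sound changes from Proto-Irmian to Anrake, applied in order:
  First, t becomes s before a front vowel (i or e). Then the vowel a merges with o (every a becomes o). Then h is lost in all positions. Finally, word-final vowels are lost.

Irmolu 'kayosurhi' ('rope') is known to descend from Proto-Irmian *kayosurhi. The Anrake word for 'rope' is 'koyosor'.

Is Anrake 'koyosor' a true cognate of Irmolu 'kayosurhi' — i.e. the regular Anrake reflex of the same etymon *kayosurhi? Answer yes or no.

Derive the expected Anrake reflex of *kayosurhi:
Anrake: *kayosurhi > koyosurhi > koyosuri > koyosur  (by vowel merger, h-loss, apocope)
The regular Anrake reflex would be 'koyosur', but the attested form is 'koyosor'. The correspondence is irregular, so they are not cognates (the Anrake form has a different source).

no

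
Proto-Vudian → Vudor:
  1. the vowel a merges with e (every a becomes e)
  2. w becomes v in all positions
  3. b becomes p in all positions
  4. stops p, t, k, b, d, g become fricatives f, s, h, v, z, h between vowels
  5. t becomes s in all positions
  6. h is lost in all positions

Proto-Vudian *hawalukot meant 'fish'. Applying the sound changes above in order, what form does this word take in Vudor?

eveluos

Vudor: *hawalukot > hewelukot > hevelukot > heveluhot > heveluhos > eveluos  (by vowel merger, unconditioned shift, intervocalic lenition, unconditioned shift, h-loss)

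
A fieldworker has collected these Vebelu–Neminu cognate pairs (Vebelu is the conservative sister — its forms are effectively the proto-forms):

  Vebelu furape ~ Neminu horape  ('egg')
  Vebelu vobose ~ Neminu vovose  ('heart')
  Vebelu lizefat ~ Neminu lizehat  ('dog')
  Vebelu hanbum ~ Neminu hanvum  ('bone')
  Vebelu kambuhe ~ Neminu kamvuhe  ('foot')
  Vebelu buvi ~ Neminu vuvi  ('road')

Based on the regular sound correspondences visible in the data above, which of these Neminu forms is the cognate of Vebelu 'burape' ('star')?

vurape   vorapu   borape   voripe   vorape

vorape

buvi ~ vuvi — Vebelu b corresponds to Neminu v word-initially before a back vowel.
furape ~ horape — Vebelu u corresponds to Neminu o after a consonant, before r.
Applying these to Vebelu 'burape':
  burape → vurape   (b→v word-initially before a back vowel)
  vurape → vorape   (u→o after a consonant, before r)
So the Neminu cognate is 'vorape'.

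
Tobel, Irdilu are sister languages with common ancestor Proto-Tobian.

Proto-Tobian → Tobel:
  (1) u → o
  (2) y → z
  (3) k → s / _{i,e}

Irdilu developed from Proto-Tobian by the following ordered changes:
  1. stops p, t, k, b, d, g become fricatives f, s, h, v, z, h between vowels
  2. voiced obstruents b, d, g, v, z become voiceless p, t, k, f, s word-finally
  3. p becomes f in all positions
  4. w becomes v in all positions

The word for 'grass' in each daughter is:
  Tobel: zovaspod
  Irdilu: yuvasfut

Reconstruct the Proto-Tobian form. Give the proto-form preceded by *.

*yuvaspud

Position 8: Tobel has d, Irdilu has t. Tobel preserves d here (none of its changes turn any other segment into d), so the proto-segment is *d.
Position 2: Tobel has o, Irdilu has u. Irdilu preserves u here (none of its changes turn any other segment into u), so the proto-segment is *u.
Position 1: Tobel has z, Irdilu has y. Irdilu preserves y here (none of its changes turn any other segment into y), so the proto-segment is *y.
This points to *yuvaspud. Verify forward in each daughter:
Tobel: start from *yuvaspud.
  rule 1 (vowel merger): yuvaspud → yovaspod
  rule 2 (unconditioned shift): yovaspod → zovaspod
  rule 3: no change — zovaspod
  ⇒ Tobel zovaspod
Irdilu: *yuvaspud > yuvasput > yuvasfut  (by final devoicing, unconditioned shift)
*yuvaspud is the unique common source.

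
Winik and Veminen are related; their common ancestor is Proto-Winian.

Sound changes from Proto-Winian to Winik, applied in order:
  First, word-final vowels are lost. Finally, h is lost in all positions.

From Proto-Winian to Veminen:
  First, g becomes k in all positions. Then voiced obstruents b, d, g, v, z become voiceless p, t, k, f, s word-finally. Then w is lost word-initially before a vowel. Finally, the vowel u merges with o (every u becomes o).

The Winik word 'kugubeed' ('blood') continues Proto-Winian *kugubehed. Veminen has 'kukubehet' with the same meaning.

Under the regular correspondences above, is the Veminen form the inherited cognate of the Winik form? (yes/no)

Derive the expected Veminen reflex of *kugubehed:
Veminen: *kugubehed > kukubehed > kukubehet > kokobehet  (by unconditioned shift, final devoicing, vowel merger)
The regular Veminen reflex would be 'kokobehet', but the attested form is 'kukubehet'. The correspondence is irregular, so they are not cognates (the Veminen form has a different source).

no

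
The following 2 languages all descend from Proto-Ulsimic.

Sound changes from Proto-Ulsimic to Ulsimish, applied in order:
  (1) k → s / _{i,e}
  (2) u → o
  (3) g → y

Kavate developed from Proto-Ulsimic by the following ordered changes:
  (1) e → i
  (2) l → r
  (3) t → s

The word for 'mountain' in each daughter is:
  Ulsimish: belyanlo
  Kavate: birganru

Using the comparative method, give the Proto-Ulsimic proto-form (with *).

*belganlu

Position 8: Ulsimish has o, Kavate has u. Kavate preserves u here (none of its changes turn any other segment into u), so the proto-segment is *u.
Position 2: Ulsimish has e, Kavate has i. Ulsimish preserves e here (none of its changes turn any other segment into e), so the proto-segment is *e.
Continuing position by position gives *belganlu; check it forward:
Ulsimish: *belganlu > belganlo > belyanlo  (by vowel merger, unconditioned shift)
Kavate: *belganlu > bilganlu > birganru  (by vowel merger, unconditioned shift)
*belganlu is the unique common source.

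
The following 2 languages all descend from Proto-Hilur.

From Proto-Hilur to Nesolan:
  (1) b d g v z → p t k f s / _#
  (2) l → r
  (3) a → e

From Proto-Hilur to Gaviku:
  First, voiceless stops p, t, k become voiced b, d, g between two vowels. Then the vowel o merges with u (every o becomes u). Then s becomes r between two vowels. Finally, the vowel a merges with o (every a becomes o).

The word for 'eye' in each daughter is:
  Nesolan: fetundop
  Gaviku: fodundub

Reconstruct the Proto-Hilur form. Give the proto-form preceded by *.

Position 3: Nesolan has t, Gaviku has d. Taking the neighbouring segments as reconstructed: Nesolan t can only go back to *t; Gaviku d could go back to *t or *d — the one source consistent with every daughter is *t.
Position 7: Nesolan has o, Gaviku has u. Nesolan preserves o here (none of its changes turn any other segment into o), so the proto-segment is *o.
This points to *fatundob. Verify forward in each daughter:
Nesolan: *fatundob
  fatundob → fatundop   [final devoicing]
  fatundop (rule 2 does not apply)
  fatundop → fetundop   [vowel merger]
  giving Nesolan fetundop.
Gaviku: *fatundob
  fatundob → fadundob   [intervocalic voicing]
  fadundob → fadundub   [vowel merger]
  fadundub (rule 3 does not apply)
  fadundub → fodundub   [vowel merger]
  giving Gaviku fodundub.
Only *fatundob yields all of Nesolan fetundop, Gaviku fodundub.

*fatundob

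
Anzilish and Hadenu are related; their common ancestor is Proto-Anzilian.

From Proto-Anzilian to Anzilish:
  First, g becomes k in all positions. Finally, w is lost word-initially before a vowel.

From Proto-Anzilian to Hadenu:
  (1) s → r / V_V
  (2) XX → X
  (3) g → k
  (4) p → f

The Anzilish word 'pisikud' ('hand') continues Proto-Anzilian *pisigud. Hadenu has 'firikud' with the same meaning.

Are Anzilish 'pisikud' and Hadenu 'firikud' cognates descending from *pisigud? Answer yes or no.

Derive the expected Hadenu reflex of *pisigud:
Hadenu: *pisigud > pirigud > pirikud > firikud  (by rhotacism, unconditioned shift, unconditioned shift)
Hadenu 'firikud' matches the regular reflex exactly, so the pair is cognate.

yes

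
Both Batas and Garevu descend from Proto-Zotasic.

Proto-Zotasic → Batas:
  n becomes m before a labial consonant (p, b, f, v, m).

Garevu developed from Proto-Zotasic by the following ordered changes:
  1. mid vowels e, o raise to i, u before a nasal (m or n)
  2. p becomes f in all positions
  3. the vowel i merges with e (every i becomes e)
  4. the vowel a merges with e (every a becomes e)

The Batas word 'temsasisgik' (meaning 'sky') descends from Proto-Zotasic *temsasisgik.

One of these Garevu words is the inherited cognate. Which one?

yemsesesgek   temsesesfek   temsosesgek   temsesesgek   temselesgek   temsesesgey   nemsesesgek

Garevu: start from *temsasisgik.
  rule 1 (pre-nasal raising): temsasisgik → timsasisgik
  rule 2: no change — timsasisgik
  rule 3 (vowel merger): timsasisgik → temsasesgek
  rule 4 (vowel merger): temsasesgek → temsesesgek
  ⇒ Garevu temsesesgek
Only 'temsesesgek' matches the regular Garevu development of *temsasisgik.

temsesesgek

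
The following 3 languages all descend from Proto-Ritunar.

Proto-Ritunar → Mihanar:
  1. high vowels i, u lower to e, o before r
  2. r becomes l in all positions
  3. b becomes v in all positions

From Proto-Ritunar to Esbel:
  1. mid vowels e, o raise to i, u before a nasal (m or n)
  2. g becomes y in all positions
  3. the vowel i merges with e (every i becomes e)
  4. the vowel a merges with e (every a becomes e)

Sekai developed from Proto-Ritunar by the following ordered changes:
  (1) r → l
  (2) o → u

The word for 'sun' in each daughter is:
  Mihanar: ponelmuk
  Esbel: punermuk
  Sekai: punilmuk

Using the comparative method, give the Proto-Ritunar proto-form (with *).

Position 2: Mihanar has o, Esbel has u, Sekai has u. Taking the neighbouring segments as reconstructed: Mihanar o can only go back to *o; Esbel u could go back to *o or *u; Sekai u could go back to *o or *u — the one source consistent with every daughter is *o.
Position 5: Mihanar has l, Esbel has r, Sekai has l. Esbel preserves r here (none of its changes turn any other segment into r), so the proto-segment is *r.
Position 4: Mihanar has e, Esbel has e, Sekai has i. Sekai preserves i here (none of its changes turn any other segment into i), so the proto-segment is *i.
Verify the candidate proto-form against each daughter:
Mihanar: *ponirmuk
  ponirmuk → ponermuk   [pre-rhotic lowering]
  ponermuk → ponelmuk   [unconditioned shift]
  ponelmuk (rule 3 does not apply)
  giving Mihanar ponelmuk.
Esbel: *ponirmuk > punirmuk > punermuk  (by pre-nasal raising, vowel merger)
Sekai: start from *ponirmuk.
  rule 1 (unconditioned shift): ponirmuk → ponilmuk
  rule 2 (vowel merger): ponilmuk → punilmuk
  ⇒ Sekai punilmuk
No other proto-form is consistent with every reflex, so the reconstruction is *ponirmuk.

*ponirmuk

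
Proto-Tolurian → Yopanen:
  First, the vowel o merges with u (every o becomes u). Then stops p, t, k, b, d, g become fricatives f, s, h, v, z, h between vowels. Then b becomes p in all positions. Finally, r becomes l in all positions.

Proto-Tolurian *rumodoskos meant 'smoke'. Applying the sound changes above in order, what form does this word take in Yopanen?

lumuzuskus

Yopanen: *rumodoskos
  rumodoskos → rumuduskus   [vowel merger]
  rumuduskus → rumuzuskus   [intervocalic lenition]
  rumuzuskus (rule 3 does not apply)
  rumuzuskus → lumuzuskus   [unconditioned shift]
  giving Yopanen lumuzuskus.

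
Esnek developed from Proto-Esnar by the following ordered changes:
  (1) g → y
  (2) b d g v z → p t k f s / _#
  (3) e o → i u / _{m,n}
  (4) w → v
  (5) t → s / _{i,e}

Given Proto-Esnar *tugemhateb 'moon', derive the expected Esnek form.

tuyimhasep

Esnek: start from *tugemhateb.
  rule 1 (unconditioned shift): tugemhateb → tuyemhateb
  rule 2 (final devoicing): tuyemhateb → tuyemhatep
  rule 3 (pre-nasal raising): tuyemhatep → tuyimhatep
  rule 4: no change — tuyimhatep
  rule 5 (palatalisation): tuyimhatep → tuyimhasep
  ⇒ Esnek tuyimhasep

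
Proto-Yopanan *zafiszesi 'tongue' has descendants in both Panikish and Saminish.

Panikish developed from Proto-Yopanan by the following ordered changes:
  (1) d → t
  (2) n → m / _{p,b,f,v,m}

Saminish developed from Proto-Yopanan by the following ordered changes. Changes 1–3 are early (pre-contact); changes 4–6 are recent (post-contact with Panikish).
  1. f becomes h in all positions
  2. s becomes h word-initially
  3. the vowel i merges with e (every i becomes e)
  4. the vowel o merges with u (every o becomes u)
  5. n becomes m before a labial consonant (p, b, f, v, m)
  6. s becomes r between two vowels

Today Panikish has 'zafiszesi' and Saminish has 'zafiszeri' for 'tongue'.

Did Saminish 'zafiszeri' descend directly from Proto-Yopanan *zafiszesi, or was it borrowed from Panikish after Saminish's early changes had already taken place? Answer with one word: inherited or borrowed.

If inherited, *zafiszesi would pass through all of Saminish's changes:
Saminish: *zafiszesi > zahiszesi > zaheszese > zaheszere  (by unconditioned shift, vowel merger, rhotacism)
If borrowed from Panikish 'zafiszesi' after the early changes, it would undergo only the recent ones:
  rule 4 (vowel merger): no change (zafiszesi)
  rule 5 (nasal place assimilation): no change (zafiszesi)
  rule 6 (rhotacism): zafiszesi → zafiszeri
  ⇒ as a loan: zafiszeri
Saminish 'zafiszeri' matches the loan outcome 'zafiszeri', not the inherited 'zaheszere' — it skipped the early Saminish changes, so it was borrowed from Panikish.

borrowed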